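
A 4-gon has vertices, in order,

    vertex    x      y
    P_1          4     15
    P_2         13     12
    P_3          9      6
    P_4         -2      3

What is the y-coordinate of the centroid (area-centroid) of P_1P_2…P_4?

9.1

Apply Gauss's area formula. First the cross-terms c_i = x_i·y_{i+1} − x_{i+1}·y_i:
  -147, -30, 39, -42  ⇒  2A = -180, A = -90.
Then Σ (y_i + y_{i+1})·c_i = -4914, so ȳ = -4914 / (6·(-90)) = 9.1.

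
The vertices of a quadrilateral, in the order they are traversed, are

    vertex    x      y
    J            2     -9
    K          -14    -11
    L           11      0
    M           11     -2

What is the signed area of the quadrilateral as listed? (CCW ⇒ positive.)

Apply the shoelace (surveyor's) formula: 2A = Σ (x_i·y_{i+1} − x_{i+1}·y_i), indices taken mod 4.
J→K: (2)(-11) − (-14)(-9) = -148
K→L: (-14)(0) − (11)(-11) = 121
L→M: (11)(-2) − (11)(0) = -22
M→J: (11)(-9) − (2)(-2) = -95
Σ = -144
Signed area = Σ/2 = -72 (negative ⇒ clockwise traversal).

-72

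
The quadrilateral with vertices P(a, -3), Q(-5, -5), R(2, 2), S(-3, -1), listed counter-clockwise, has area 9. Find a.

The doubled signed area Σ (x_i y_{i+1} − x_{i+1} y_i) is linear in a.
With a=0 it equals -2; the coefficient of a is -4 (from the two edges through P).
So -4·a + -2 = 2·9 = 18 ⇒ a = -5.

-5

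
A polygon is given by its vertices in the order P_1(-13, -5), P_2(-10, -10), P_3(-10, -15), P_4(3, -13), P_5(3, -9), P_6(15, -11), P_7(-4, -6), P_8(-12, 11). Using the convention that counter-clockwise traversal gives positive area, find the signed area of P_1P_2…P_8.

186

Cross-terms: 80, 50, 175, 12, 102, -134, -116, 203  ⇒  Σ = 372
Signed area = Σ/2 = 186 (positive ⇒ counter-clockwise traversal).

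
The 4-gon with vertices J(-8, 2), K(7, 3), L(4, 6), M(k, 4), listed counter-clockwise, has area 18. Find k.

1

Write out the shoelace sum; only the two edges meeting at M involve k:
2·Area = [(4·4 − k·6) + (k·2 − (-8)·4)] + -8
       = -4·k + 40 = 36
⇒ k = 1.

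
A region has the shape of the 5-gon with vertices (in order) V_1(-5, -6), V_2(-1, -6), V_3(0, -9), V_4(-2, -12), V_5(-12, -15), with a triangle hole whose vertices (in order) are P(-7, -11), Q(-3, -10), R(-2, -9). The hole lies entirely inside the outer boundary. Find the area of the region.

Outer boundary:
Cross-terms: 24, 9, -18, -114, -3  ⇒  Σ = -102
Area = |Σ|/2 = 51.
Hole:
Apply the shoelace formula: 2A = Σ (x_i·y_{i+1} − x_{i+1}·y_i), indices taken mod 3.
Σ = (37) + (7) + (-41) = 3
Area = |Σ|/2 = 1.5.
Net area = 51 − 1.5 = 49.5.

49.5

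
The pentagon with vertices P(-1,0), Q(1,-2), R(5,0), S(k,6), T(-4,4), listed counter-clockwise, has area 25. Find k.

The doubled signed area Σ (x_i y_{i+1} − x_{i+1} y_i) is linear in k.
With k=0 it equals 70; the coefficient of k is 4 (from the two edges through S).
So 4·k + 70 = 2·25 = 50 ⇒ k = -5.

-5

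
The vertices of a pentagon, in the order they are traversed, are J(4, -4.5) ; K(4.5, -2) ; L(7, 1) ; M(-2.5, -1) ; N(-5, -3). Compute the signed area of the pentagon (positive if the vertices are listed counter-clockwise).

31.625

Apply the shoelace formula: 2A = Σ (x_i·y_{i+1} − x_{i+1}·y_i), indices taken mod 5.
Σ = (12.25) + (18.5) + (-4.5) + (2.5) + (34.5) = 63.25
Signed area = Σ/2 = 31.625 (positive ⇒ counter-clockwise traversal).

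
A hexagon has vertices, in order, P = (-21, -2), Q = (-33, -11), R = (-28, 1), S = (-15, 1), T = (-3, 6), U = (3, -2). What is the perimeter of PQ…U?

|PQ| = √((-12)² + (-9)²) = √225 = 15
|QR| = √((5)² + (12)²) = √169 = 13
|RS| = √((13)² + (0)²) = √169 = 13
|ST| = √((12)² + (5)²) = √169 = 13
|TU| = √((6)² + (-8)²) = √100 = 10
|UP| = √((-24)² + (0)²) = √576 = 24
Perimeter = 15 + 13 + 13 + 13 + 10 + 24 = 88.

88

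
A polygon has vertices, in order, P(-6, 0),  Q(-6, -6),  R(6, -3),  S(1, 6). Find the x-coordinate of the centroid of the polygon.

Apply Gauss's area formula. First the cross-terms c_i = x_i·y_{i+1} − x_{i+1}·y_i:
  36, 54, 39, 36  ⇒  2A = 165, A = 82.5.
Then Σ (x_i + x_{i+1})·c_i = -339, so x̄ = -339 / (6·82.5) = -113/165.

-113/165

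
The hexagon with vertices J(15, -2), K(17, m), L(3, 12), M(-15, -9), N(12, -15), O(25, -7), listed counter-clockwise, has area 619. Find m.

The doubled signed area Σ (x_i y_{i+1} − x_{i+1} y_i) is linear in m.
With m=0 it equals 1070; the coefficient of m is 12 (from the two edges through K).
So 12·m + 1070 = 2·619 = 1238 ⇒ m = 14.

14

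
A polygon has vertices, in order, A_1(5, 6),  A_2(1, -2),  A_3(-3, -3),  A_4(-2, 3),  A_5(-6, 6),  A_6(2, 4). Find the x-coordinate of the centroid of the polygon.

-37/234

Apply the surveyor's formula. First the cross-terms c_i = x_i·y_{i+1} − x_{i+1}·y_i:
  -16, -9, -15, 6, -36, -8  ⇒  2A = -78, A = -39.
Then Σ (x_i + x_{i+1})·c_i = 37, so x̄ = 37 / (6·(-39)) = -37/234.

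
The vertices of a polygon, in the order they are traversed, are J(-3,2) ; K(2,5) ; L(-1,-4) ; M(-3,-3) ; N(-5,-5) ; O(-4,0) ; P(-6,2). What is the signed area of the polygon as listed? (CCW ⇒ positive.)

-32.5

Σ = (-19) + (-3) + (-9) + (0) + (-20) + (-8) + (-6) = -65
Signed area = Σ/2 = -32.5 (negative ⇒ clockwise traversal).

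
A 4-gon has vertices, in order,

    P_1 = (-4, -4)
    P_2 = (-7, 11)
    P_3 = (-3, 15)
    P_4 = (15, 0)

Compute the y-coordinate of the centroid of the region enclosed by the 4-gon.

167/39

Apply the surveyor's formula. First the cross-terms c_i = x_i·y_{i+1} − x_{i+1}·y_i:
  -72, -72, -225, -60  ⇒  2A = -429, A = -214.5.
Then Σ (y_i + y_{i+1})·c_i = -5511, so ȳ = -5511 / (6·(-214.5)) = 167/39.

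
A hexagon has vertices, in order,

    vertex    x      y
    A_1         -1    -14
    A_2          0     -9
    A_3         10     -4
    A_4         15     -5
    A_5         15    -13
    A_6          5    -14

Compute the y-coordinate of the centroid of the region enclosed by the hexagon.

Apply the shoelace formula. First the cross-terms c_i = x_i·y_{i+1} − x_{i+1}·y_i:
  9, 90, 10, -120, -145, -84  ⇒  2A = -240, A = -120.
Then Σ (y_i + y_{i+1})·c_i = 6960, so ȳ = 6960 / (6·(-120)) = -29/3.

-29/3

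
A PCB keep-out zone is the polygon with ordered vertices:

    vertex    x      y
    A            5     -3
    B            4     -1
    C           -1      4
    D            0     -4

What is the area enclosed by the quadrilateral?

Σ = (7) + (15) + (4) + (20) = 46
Area = |Σ|/2 = 23.

23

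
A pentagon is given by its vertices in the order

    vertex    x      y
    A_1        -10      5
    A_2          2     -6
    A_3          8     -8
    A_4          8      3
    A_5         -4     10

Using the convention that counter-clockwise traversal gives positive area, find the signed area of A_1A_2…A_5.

171

Apply Gauss's area formula: 2A = Σ (x_i·y_{i+1} − x_{i+1}·y_i), indices taken mod 5.
Σ = (50) + (32) + (88) + (92) + (80) = 342
Signed area = Σ/2 = 171 (positive ⇒ counter-clockwise traversal).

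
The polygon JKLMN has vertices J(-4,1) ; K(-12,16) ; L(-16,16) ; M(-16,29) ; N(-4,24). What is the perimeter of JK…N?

|JK| = √((-8)² + (15)²) = √289 = 17
|KL| = √((-4)² + (0)²) = √16 = 4
|LM| = √((0)² + (13)²) = √169 = 13
|MN| = √((12)² + (-5)²) = √169 = 13
|NJ| = √((0)² + (-23)²) = √529 = 23
Perimeter = 17 + 4 + 13 + 13 + 23 = 70.

70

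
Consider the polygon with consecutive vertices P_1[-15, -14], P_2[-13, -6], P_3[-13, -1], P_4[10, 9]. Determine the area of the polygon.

Σ = (-92) + (-65) + (-107) + (-5) = -269
Area = |Σ|/2 = 134.5.

134.5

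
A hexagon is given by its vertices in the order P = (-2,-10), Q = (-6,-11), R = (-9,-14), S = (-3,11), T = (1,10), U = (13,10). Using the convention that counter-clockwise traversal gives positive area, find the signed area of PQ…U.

-232.5

Cross-terms: -38, -15, -141, -41, -120, -110  ⇒  Σ = -465
Signed area = Σ/2 = -232.5 (negative ⇒ clockwise traversal).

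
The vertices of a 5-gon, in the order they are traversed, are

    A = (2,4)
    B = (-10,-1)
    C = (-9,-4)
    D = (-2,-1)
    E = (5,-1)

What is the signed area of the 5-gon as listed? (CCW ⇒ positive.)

Σ = (38) + (31) + (1) + (7) + (22) = 99
Signed area = Σ/2 = 49.5 (positive ⇒ counter-clockwise traversal).

49.5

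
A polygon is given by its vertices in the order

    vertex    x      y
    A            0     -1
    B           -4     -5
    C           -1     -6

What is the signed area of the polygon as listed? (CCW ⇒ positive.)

Σ = (-4) + (19) + (1) = 16
Signed area = Σ/2 = 8 (positive ⇒ counter-clockwise traversal).

8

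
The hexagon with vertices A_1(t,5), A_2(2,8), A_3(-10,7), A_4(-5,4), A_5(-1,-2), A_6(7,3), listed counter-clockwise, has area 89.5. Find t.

8

The doubled signed area Σ (x_i y_{i+1} − x_{i+1} y_i) is linear in t.
With t=0 it equals 139; the coefficient of t is 5 (from the two edges through A_1).
So 5·t + 139 = 2·89.5 = 179 ⇒ t = 8.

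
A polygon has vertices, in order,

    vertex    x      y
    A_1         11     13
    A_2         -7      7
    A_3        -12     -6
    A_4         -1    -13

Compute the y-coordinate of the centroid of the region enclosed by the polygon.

106/287

Apply the shoelace (surveyor's) formula. First the cross-terms c_i = x_i·y_{i+1} − x_{i+1}·y_i:
  168, 126, 150, 130  ⇒  2A = 574, A = 287.
Then Σ (y_i + y_{i+1})·c_i = 636, so ȳ = 636 / (6·287) = 106/287.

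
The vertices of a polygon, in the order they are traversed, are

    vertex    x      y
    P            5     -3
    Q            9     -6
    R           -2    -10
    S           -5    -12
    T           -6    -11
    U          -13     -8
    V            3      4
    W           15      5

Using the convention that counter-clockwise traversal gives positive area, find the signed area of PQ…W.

Σ = (-3) + (-102) + (-26) + (-17) + (-95) + (-28) + (-45) + (-70) = -386
Signed area = Σ/2 = -193 (negative ⇒ clockwise traversal).

-193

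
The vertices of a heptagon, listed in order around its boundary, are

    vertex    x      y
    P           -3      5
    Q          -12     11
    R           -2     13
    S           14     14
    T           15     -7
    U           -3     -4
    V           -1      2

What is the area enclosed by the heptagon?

357.5

Apply Gauss's area formula: 2A = Σ (x_i·y_{i+1} − x_{i+1}·y_i), indices taken mod 7.
Σ = (27) + (-134) + (-210) + (-308) + (-81) + (-10) + (1) = -715
Area = |Σ|/2 = 357.5.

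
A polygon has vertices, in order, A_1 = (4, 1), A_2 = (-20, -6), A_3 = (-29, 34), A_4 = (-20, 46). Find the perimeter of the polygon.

|A_1A_2| = √((-24)² + (-7)²) = √625 = 25
|A_2A_3| = √((-9)² + (40)²) = √1681 = 41
|A_3A_4| = √((9)² + (12)²) = √225 = 15
|A_4A_1| = √((24)² + (-45)²) = √2601 = 51
Perimeter = 25 + 41 + 15 + 51 = 132.

132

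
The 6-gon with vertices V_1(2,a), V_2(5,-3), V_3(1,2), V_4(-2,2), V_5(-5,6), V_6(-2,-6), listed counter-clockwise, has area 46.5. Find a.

-4

Write out the shoelace sum; only the two edges meeting at V_1 involve a:
2·Area = [((-2)·a − 2·(-6)) + (2·(-3) − 5·a)] + 59
       = -7·a + 65 = 93
⇒ a = -4.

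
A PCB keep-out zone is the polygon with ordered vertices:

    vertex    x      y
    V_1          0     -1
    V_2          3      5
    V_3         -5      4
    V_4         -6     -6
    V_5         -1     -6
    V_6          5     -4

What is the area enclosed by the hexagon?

Σ = (3) + (37) + (54) + (30) + (34) + (-5) = 153
Area = |Σ|/2 = 76.5.

76.5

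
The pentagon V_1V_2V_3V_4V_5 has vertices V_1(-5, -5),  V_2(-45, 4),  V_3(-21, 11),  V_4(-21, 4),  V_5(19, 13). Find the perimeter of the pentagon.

|V_1V_2| = √((-40)² + (9)²) = √1681 = 41
|V_2V_3| = √((24)² + (7)²) = √625 = 25
|V_3V_4| = √((0)² + (-7)²) = √49 = 7
|V_4V_5| = √((40)² + (9)²) = √1681 = 41
|V_5V_1| = √((-24)² + (-18)²) = √900 = 30
Perimeter = 41 + 25 + 7 + 41 + 30 = 144.

144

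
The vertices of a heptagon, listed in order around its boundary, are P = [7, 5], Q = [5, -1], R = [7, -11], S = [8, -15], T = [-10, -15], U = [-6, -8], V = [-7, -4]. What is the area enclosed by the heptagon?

Σ = (-32) + (-48) + (-17) + (-270) + (-10) + (-32) + (-7) = -416
Area = |Σ|/2 = 208.

208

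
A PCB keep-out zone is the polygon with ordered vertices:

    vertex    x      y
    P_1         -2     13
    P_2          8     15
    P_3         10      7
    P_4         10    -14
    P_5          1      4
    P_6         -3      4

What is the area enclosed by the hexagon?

Apply Gauss's area formula: 2A = Σ (x_i·y_{i+1} − x_{i+1}·y_i), indices taken mod 6.
Cross-terms: -134, -94, -210, 54, 16, -31  ⇒  Σ = -399
Area = |Σ|/2 = 199.5.

199.5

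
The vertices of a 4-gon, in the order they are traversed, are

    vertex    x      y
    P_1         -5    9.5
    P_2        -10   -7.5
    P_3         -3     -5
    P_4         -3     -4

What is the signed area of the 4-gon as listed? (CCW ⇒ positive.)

54.25

Apply the shoelace formula: 2A = Σ (x_i·y_{i+1} − x_{i+1}·y_i), indices taken mod 4.
Σ = (132.5) + (27.5) + (-3) + (-48.5) = 108.5
Signed area = Σ/2 = 54.25 (positive ⇒ counter-clockwise traversal).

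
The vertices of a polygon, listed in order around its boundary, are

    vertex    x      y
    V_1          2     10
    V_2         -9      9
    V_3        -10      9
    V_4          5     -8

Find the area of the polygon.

Σ = (108) + (9) + (35) + (66) = 218
Area = |Σ|/2 = 109.

109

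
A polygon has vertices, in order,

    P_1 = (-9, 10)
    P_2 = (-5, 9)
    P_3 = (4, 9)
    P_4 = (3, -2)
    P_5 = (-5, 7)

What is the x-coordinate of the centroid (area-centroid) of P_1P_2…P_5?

-22/123

Apply the shoelace (surveyor's) formula. First the cross-terms c_i = x_i·y_{i+1} − x_{i+1}·y_i:
  -31, -81, -35, 11, 13  ⇒  2A = -123, A = -61.5.
Then Σ (x_i + x_{i+1})·c_i = 66, so x̄ = 66 / (6·(-61.5)) = -22/123.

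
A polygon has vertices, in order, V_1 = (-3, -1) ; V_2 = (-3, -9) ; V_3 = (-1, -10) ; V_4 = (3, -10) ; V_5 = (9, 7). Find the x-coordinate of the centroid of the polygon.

157/78

Apply the shoelace formula. First the cross-terms c_i = x_i·y_{i+1} − x_{i+1}·y_i:
  24, 21, 40, 111, 12  ⇒  2A = 208, A = 104.
Then Σ (x_i + x_{i+1})·c_i = 1256, so x̄ = 1256 / (6·104) = 157/78.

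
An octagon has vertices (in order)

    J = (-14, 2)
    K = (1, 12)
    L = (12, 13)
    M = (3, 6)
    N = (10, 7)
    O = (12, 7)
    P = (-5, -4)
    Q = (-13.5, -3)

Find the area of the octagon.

J→K: (-14)(12) − (1)(2) = -170
K→L: (1)(13) − (12)(12) = -131
L→M: (12)(6) − (3)(13) = 33
M→N: (3)(7) − (10)(6) = -39
N→O: (10)(7) − (12)(7) = -14
O→P: (12)(-4) − (-5)(7) = -13
P→Q: (-5)(-3) − (-13.5)(-4) = -39
Q→J: (-13.5)(2) − (-14)(-3) = -69
Σ = -442
Area = |Σ|/2 = 221.

221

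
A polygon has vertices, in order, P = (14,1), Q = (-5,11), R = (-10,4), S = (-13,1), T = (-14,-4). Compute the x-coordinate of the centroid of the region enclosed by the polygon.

Apply the surveyor's formula. First the cross-terms c_i = x_i·y_{i+1} − x_{i+1}·y_i:
  159, 90, 42, 66, 42  ⇒  2A = 399, A = 199.5.
Then Σ (x_i + x_{i+1})·c_i = -2667, so x̄ = -2667 / (6·199.5) = -127/57.

-127/57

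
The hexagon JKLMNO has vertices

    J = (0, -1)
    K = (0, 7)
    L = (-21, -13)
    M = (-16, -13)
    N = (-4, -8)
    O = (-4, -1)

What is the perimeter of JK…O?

|JK| = √((0)² + (8)²) = √64 = 8
|KL| = √((-21)² + (-20)²) = √841 = 29
|LM| = √((5)² + (0)²) = √25 = 5
|MN| = √((12)² + (5)²) = √169 = 13
|NO| = √((0)² + (7)²) = √49 = 7
|OJ| = √((4)² + (0)²) = √16 = 4
Perimeter = 8 + 29 + 5 + 13 + 7 + 4 = 66.

66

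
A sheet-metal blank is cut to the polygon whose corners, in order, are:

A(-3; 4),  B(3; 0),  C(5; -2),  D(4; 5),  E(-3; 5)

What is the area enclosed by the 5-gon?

26.5

Σ = (-12) + (-6) + (33) + (35) + (3) = 53
Area = |Σ|/2 = 26.5.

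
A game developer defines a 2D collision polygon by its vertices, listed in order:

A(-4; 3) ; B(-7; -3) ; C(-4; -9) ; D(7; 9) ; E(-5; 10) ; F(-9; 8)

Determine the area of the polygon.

Cross-terms: 33, 51, 27, 115, 50, 5  ⇒  Σ = 281
Area = |Σ|/2 = 140.5.

140.5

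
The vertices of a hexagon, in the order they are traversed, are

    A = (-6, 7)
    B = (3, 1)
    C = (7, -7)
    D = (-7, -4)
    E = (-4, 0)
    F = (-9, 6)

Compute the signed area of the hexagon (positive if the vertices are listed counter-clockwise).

-99.5

Apply Gauss's area formula: 2A = Σ (x_i·y_{i+1} − x_{i+1}·y_i), indices taken mod 6.
Σ = (-27) + (-28) + (-77) + (-16) + (-24) + (-27) = -199
Signed area = Σ/2 = -99.5 (negative ⇒ clockwise traversal).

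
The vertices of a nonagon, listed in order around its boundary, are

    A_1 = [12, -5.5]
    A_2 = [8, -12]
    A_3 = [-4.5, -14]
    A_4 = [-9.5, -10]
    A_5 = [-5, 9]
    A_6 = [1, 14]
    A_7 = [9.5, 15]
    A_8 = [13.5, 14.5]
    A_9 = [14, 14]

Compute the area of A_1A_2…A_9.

505.125

Apply the shoelace (surveyor's) formula: 2A = Σ (x_i·y_{i+1} − x_{i+1}·y_i), indices taken mod 9.
Σ = (-100) + (-166) + (-88) + (-135.5) + (-79) + (-118) + (-64.75) + (-14) + (-245) = -1010.25
Area = |Σ|/2 = 505.125.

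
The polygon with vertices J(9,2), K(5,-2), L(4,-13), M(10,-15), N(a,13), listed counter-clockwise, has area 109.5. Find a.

Write out the shoelace sum; only the two edges meeting at N involve a:
2·Area = [(10·13 − a·(-15)) + (a·2 − 9·13)] + -15
       = 17·a + -2 = 219
⇒ a = 13.

13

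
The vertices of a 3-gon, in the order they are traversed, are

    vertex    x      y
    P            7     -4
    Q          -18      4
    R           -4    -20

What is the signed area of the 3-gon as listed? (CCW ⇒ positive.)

244

Apply Gauss's area formula: 2A = Σ (x_i·y_{i+1} − x_{i+1}·y_i), indices taken mod 3.
Cross-terms: -44, 376, 156  ⇒  Σ = 488
Signed area = Σ/2 = 244 (positive ⇒ counter-clockwise traversal).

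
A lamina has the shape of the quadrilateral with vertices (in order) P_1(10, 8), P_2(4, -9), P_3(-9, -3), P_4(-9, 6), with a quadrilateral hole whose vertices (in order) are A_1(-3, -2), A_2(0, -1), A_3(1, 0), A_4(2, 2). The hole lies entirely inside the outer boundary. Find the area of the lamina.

Outer boundary:
Apply the surveyor's formula: 2A = Σ (x_i·y_{i+1} − x_{i+1}·y_i), indices taken mod 4.
Σ = (-122) + (-93) + (-81) + (-132) = -428
Area = |Σ|/2 = 214.
Hole:
Apply the shoelace (surveyor's) formula: 2A = Σ (x_i·y_{i+1} − x_{i+1}·y_i), indices taken mod 4.
Cross-terms: 3, 1, 2, 2  ⇒  Σ = 8
Area = |Σ|/2 = 4.
Net area = 214 − 4 = 210.

210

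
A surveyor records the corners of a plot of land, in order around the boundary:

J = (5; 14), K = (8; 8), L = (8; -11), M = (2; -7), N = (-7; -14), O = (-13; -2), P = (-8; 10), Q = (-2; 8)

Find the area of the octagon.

380.5

Apply Gauss's area formula: 2A = Σ (x_i·y_{i+1} − x_{i+1}·y_i), indices taken mod 8.
Σ = (-72) + (-152) + (-34) + (-77) + (-168) + (-146) + (-44) + (-68) = -761
Area = |Σ|/2 = 380.5.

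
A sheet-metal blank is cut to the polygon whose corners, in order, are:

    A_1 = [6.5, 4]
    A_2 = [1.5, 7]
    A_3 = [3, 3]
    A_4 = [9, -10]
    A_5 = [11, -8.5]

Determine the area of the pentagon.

Apply the surveyor's formula: 2A = Σ (x_i·y_{i+1} − x_{i+1}·y_i), indices taken mod 5.
A_1→A_2: (6.5)(7) − (1.5)(4) = 39.5
A_2→A_3: (1.5)(3) − (3)(7) = -16.5
A_3→A_4: (3)(-10) − (9)(3) = -57
A_4→A_5: (9)(-8.5) − (11)(-10) = 33.5
A_5→A_1: (11)(4) − (6.5)(-8.5) = 99.25
Σ = 98.75
Area = |Σ|/2 = 49.375.

49.375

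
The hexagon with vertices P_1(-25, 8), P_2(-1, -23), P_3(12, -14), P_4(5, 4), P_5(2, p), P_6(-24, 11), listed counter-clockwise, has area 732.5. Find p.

The doubled signed area Σ (x_i y_{i+1} − x_{i+1} y_i) is linear in p.
With p=0 it equals 1088; the coefficient of p is 29 (from the two edges through P_5).
So 29·p + 1088 = 2·732.5 = 1465 ⇒ p = 13.

13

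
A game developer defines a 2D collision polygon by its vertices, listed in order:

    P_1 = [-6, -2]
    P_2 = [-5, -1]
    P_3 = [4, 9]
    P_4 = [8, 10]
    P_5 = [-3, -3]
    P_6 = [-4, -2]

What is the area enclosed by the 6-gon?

Apply the shoelace formula: 2A = Σ (x_i·y_{i+1} − x_{i+1}·y_i), indices taken mod 6.
Σ = (-4) + (-41) + (-32) + (6) + (-6) + (-4) = -81
Area = |Σ|/2 = 40.5.

40.5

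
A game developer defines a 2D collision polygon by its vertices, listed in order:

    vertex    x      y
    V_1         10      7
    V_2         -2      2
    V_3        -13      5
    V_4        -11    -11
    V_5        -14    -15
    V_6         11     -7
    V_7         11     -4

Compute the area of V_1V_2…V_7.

Apply the shoelace (surveyor's) formula: 2A = Σ (x_i·y_{i+1} − x_{i+1}·y_i), indices taken mod 7.
Cross-terms: 34, 16, 198, 11, 263, 33, 117  ⇒  Σ = 672
Area = |Σ|/2 = 336.

336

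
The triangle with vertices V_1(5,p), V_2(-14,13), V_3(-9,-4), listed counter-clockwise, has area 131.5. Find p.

1

The doubled signed area Σ (x_i y_{i+1} − x_{i+1} y_i) is linear in p.
With p=0 it equals 258; the coefficient of p is 5 (from the two edges through V_1).
So 5·p + 258 = 2·131.5 = 263 ⇒ p = 1.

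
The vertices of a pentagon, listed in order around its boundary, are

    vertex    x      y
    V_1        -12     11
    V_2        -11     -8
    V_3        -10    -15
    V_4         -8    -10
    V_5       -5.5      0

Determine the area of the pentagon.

83.25

Apply the surveyor's formula: 2A = Σ (x_i·y_{i+1} − x_{i+1}·y_i), indices taken mod 5.
V_1→V_2: (-12)(-8) − (-11)(11) = 217
V_2→V_3: (-11)(-15) − (-10)(-8) = 85
V_3→V_4: (-10)(-10) − (-8)(-15) = -20
V_4→V_5: (-8)(0) − (-5.5)(-10) = -55
V_5→V_1: (-5.5)(11) − (-12)(0) = -60.5
Σ = 166.5
Area = |Σ|/2 = 83.25.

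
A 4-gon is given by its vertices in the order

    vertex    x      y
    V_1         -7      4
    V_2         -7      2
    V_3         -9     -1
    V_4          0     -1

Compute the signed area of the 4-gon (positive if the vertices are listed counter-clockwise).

V_1→V_2: (-7)(2) − (-7)(4) = 14
V_2→V_3: (-7)(-1) − (-9)(2) = 25
V_3→V_4: (-9)(-1) − (0)(-1) = 9
V_4→V_1: (0)(4) − (-7)(-1) = -7
Σ = 41
Signed area = Σ/2 = 20.5 (positive ⇒ counter-clockwise traversal).

20.5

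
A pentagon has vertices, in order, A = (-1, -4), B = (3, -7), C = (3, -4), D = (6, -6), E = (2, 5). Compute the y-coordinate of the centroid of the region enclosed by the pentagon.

-413/219

Apply the shoelace (surveyor's) formula. First the cross-terms c_i = x_i·y_{i+1} − x_{i+1}·y_i:
  19, 9, 6, 42, -3  ⇒  2A = 73, A = 36.5.
Then Σ (y_i + y_{i+1})·c_i = -413, so ȳ = -413 / (6·36.5) = -413/219.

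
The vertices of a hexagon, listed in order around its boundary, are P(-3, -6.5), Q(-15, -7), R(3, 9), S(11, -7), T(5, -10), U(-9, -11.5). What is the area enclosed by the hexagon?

Σ = (-76.5) + (-114) + (-120) + (-75) + (-147.5) + (24) = -509
Area = |Σ|/2 = 254.5.

254.5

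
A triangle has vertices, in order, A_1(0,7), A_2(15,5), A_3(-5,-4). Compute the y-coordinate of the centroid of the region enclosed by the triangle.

Apply the shoelace formula. First the cross-terms c_i = x_i·y_{i+1} − x_{i+1}·y_i:
  -105, -35, -35  ⇒  2A = -175, A = -87.5.
Then Σ (y_i + y_{i+1})·c_i = -1400, so ȳ = -1400 / (6·(-87.5)) = 8/3.

8/3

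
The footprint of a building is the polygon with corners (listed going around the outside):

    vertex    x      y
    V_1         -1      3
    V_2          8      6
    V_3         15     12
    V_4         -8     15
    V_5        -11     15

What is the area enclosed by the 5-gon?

162

Apply Gauss's area formula: 2A = Σ (x_i·y_{i+1} − x_{i+1}·y_i), indices taken mod 5.
Σ = (-30) + (6) + (321) + (45) + (-18) = 324
Area = |Σ|/2 = 162.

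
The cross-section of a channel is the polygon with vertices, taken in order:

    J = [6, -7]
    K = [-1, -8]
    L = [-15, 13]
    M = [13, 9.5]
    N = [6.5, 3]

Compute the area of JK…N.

292.875

Apply Gauss's area formula: 2A = Σ (x_i·y_{i+1} − x_{i+1}·y_i), indices taken mod 5.
Σ = (-55) + (-133) + (-311.5) + (-22.75) + (-63.5) = -585.75
Area = |Σ|/2 = 292.875.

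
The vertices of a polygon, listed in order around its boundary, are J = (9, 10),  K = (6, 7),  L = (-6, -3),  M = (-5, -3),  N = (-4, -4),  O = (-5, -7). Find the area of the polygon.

Apply the shoelace (surveyor's) formula: 2A = Σ (x_i·y_{i+1} − x_{i+1}·y_i), indices taken mod 6.
J→K: (9)(7) − (6)(10) = 3
K→L: (6)(-3) − (-6)(7) = 24
L→M: (-6)(-3) − (-5)(-3) = 3
M→N: (-5)(-4) − (-4)(-3) = 8
N→O: (-4)(-7) − (-5)(-4) = 8
O→J: (-5)(10) − (9)(-7) = 13
Σ = 59
Area = |Σ|/2 = 29.5.

29.5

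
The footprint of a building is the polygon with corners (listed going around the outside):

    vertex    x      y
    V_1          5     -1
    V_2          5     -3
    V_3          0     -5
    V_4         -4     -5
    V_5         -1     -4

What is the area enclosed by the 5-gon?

Cross-terms: -10, -25, -20, 11, 21  ⇒  Σ = -23
Area = |Σ|/2 = 11.5.

11.5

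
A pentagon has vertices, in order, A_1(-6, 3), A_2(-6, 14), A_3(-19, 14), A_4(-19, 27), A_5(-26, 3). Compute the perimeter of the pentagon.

|A_1A_2| = √((0)² + (11)²) = √121 = 11
|A_2A_3| = √((-13)² + (0)²) = √169 = 13
|A_3A_4| = √((0)² + (13)²) = √169 = 13
|A_4A_5| = √((-7)² + (-24)²) = √625 = 25
|A_5A_1| = √((20)² + (0)²) = √400 = 20
Perimeter = 11 + 13 + 13 + 25 + 20 = 82.

82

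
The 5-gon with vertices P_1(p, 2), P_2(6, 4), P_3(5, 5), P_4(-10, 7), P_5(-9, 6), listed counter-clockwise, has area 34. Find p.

The doubled signed area Σ (x_i y_{i+1} − x_{i+1} y_i) is linear in p.
With p=0 it equals 68; the coefficient of p is -2 (from the two edges through P_1).
So -2·p + 68 = 2·34 = 68 ⇒ p = 0.

0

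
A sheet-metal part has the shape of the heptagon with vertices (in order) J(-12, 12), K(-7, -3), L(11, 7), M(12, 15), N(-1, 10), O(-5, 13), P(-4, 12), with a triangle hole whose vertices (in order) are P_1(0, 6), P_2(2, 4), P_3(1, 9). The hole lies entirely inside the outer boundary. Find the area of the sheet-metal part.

218.5

Outer boundary:
Apply the surveyor's formula: 2A = Σ (x_i·y_{i+1} − x_{i+1}·y_i), indices taken mod 7.
Σ = (120) + (-16) + (81) + (135) + (37) + (-8) + (96) = 445
Area = |Σ|/2 = 222.5.
Hole:
Apply Gauss's area formula: 2A = Σ (x_i·y_{i+1} − x_{i+1}·y_i), indices taken mod 3.
P_1→P_2: (0)(4) − (2)(6) = -12
P_2→P_3: (2)(9) − (1)(4) = 14
P_3→P_1: (1)(6) − (0)(9) = 6
Σ = 8
Area = |Σ|/2 = 4.
Net area = 222.5 − 4 = 218.5.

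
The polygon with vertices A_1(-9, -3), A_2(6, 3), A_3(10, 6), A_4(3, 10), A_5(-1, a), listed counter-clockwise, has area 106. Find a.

10

The doubled signed area Σ (x_i y_{i+1} − x_{i+1} y_i) is linear in a.
With a=0 it equals 92; the coefficient of a is 12 (from the two edges through A_5).
So 12·a + 92 = 2·106 = 212 ⇒ a = 10.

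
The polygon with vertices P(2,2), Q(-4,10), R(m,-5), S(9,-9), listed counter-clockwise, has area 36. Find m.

Write out the shoelace sum; only the two edges meeting at R involve m:
2·Area = [((-4)·(-5) − m·10) + (m·(-9) − 9·(-5))] + 64
       = -19·m + 129 = 72
⇒ m = 3.

3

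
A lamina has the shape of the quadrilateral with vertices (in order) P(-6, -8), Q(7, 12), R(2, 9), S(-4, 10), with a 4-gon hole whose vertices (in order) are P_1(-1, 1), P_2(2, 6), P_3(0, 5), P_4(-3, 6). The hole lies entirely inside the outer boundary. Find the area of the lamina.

Outer boundary:
Apply Gauss's area formula: 2A = Σ (x_i·y_{i+1} − x_{i+1}·y_i), indices taken mod 4.
Σ = (-16) + (39) + (56) + (92) = 171
Area = |Σ|/2 = 85.5.
Hole:
Apply the shoelace formula: 2A = Σ (x_i·y_{i+1} − x_{i+1}·y_i), indices taken mod 4.
Cross-terms: -8, 10, 15, 3  ⇒  Σ = 20
Area = |Σ|/2 = 10.
Net area = 85.5 − 10 = 75.5.

75.5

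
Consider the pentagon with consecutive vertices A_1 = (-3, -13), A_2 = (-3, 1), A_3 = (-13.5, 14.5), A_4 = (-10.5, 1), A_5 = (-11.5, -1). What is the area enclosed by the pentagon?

Σ = (-42) + (-30) + (138.75) + (22) + (146.5) = 235.25
Area = |Σ|/2 = 117.625.

117.625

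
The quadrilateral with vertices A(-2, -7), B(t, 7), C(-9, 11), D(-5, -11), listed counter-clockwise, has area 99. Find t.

-1

The doubled signed area Σ (x_i y_{i+1} − x_{i+1} y_i) is linear in t.
With t=0 it equals 216; the coefficient of t is 18 (from the two edges through B).
So 18·t + 216 = 2·99 = 198 ⇒ t = -1.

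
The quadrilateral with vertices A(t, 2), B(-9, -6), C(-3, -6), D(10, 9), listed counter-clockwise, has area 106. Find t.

-7

The doubled signed area Σ (x_i y_{i+1} − x_{i+1} y_i) is linear in t.
With t=0 it equals 107; the coefficient of t is -15 (from the two edges through A).
So -15·t + 107 = 2·106 = 212 ⇒ t = -7.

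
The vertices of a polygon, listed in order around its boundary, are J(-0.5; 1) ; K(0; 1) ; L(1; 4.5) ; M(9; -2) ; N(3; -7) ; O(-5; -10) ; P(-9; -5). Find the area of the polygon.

121.25

Apply Gauss's area formula: 2A = Σ (x_i·y_{i+1} − x_{i+1}·y_i), indices taken mod 7.
Cross-terms: -0.5, -1, -42.5, -57, -65, -65, -11.5  ⇒  Σ = -242.5
Area = |Σ|/2 = 121.25.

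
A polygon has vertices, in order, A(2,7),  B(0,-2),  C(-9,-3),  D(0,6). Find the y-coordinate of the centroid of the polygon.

31/33

Apply the shoelace (surveyor's) formula. First the cross-terms c_i = x_i·y_{i+1} − x_{i+1}·y_i:
  -4, -18, -54, -12  ⇒  2A = -88, A = -44.
Then Σ (y_i + y_{i+1})·c_i = -248, so ȳ = -248 / (6·(-44)) = 31/33.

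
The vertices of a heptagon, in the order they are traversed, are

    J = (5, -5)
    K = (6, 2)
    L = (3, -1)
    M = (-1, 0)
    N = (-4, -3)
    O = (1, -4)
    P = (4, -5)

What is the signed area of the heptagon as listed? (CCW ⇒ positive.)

32.5

Apply the shoelace (surveyor's) formula: 2A = Σ (x_i·y_{i+1} − x_{i+1}·y_i), indices taken mod 7.
J→K: (5)(2) − (6)(-5) = 40
K→L: (6)(-1) − (3)(2) = -12
L→M: (3)(0) − (-1)(-1) = -1
M→N: (-1)(-3) − (-4)(0) = 3
N→O: (-4)(-4) − (1)(-3) = 19
O→P: (1)(-5) − (4)(-4) = 11
P→J: (4)(-5) − (5)(-5) = 5
Σ = 65
Signed area = Σ/2 = 32.5 (positive ⇒ counter-clockwise traversal).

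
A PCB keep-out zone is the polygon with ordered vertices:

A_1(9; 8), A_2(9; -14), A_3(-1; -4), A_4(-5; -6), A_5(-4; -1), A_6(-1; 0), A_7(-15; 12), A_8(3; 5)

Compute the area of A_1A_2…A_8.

Apply the surveyor's formula: 2A = Σ (x_i·y_{i+1} − x_{i+1}·y_i), indices taken mod 8.
Σ = (-198) + (-50) + (-14) + (-19) + (-1) + (-12) + (-111) + (-21) = -426
Area = |Σ|/2 = 213.

213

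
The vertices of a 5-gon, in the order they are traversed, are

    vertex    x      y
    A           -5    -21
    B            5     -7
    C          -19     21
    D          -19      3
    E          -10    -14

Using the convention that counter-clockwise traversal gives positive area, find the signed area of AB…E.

445

Apply the shoelace (surveyor's) formula: 2A = Σ (x_i·y_{i+1} − x_{i+1}·y_i), indices taken mod 5.
Σ = (140) + (-28) + (342) + (296) + (140) = 890
Signed area = Σ/2 = 445 (positive ⇒ counter-clockwise traversal).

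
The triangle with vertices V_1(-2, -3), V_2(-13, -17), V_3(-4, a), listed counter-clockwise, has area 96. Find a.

The doubled signed area Σ (x_i y_{i+1} − x_{i+1} y_i) is linear in a.
With a=0 it equals -61; the coefficient of a is -11 (from the two edges through V_3).
So -11·a + -61 = 2·96 = 192 ⇒ a = -23.

-23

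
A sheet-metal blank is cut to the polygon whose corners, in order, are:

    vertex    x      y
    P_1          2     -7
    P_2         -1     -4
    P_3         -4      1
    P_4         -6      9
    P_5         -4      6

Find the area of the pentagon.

Apply the shoelace (surveyor's) formula: 2A = Σ (x_i·y_{i+1} − x_{i+1}·y_i), indices taken mod 5.
P_1→P_2: (2)(-4) − (-1)(-7) = -15
P_2→P_3: (-1)(1) − (-4)(-4) = -17
P_3→P_4: (-4)(9) − (-6)(1) = -30
P_4→P_5: (-6)(6) − (-4)(9) = 0
P_5→P_1: (-4)(-7) − (2)(6) = 16
Σ = -46
Area = |Σ|/2 = 23.

23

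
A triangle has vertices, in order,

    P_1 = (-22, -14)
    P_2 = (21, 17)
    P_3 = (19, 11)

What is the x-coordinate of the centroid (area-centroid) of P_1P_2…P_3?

Apply the shoelace formula. First the cross-terms c_i = x_i·y_{i+1} − x_{i+1}·y_i:
  -80, -92, -24  ⇒  2A = -196, A = -98.
Then Σ (x_i + x_{i+1})·c_i = -3528, so x̄ = -3528 / (6·(-98)) = 6.

6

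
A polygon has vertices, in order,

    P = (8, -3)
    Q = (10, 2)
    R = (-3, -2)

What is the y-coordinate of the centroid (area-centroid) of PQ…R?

-1

Apply the shoelace (surveyor's) formula. First the cross-terms c_i = x_i·y_{i+1} − x_{i+1}·y_i:
  46, -14, 25  ⇒  2A = 57, A = 28.5.
Then Σ (y_i + y_{i+1})·c_i = -171, so ȳ = -171 / (6·28.5) = -1.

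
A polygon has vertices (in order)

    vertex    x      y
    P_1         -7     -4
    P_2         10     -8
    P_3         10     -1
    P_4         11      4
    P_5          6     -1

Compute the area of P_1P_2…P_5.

75.5

Σ = (96) + (70) + (51) + (-35) + (-31) = 151
Area = |Σ|/2 = 75.5.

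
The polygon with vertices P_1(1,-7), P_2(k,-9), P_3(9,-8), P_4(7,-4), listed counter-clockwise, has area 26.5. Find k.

The doubled signed area Σ (x_i y_{i+1} − x_{i+1} y_i) is linear in k.
With k=0 it equals 47; the coefficient of k is -1 (from the two edges through P_2).
So -1·k + 47 = 2·26.5 = 53 ⇒ k = -6.

-6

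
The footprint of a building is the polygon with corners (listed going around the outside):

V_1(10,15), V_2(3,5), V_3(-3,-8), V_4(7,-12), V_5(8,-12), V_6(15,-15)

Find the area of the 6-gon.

267.5

Apply Gauss's area formula: 2A = Σ (x_i·y_{i+1} − x_{i+1}·y_i), indices taken mod 6.
Σ = (5) + (-9) + (92) + (12) + (60) + (375) = 535
Area = |Σ|/2 = 267.5.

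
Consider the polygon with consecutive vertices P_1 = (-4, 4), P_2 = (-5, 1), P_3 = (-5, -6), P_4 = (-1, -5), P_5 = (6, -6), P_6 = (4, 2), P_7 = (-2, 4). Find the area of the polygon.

85

Apply Gauss's area formula: 2A = Σ (x_i·y_{i+1} − x_{i+1}·y_i), indices taken mod 7.
Cross-terms: 16, 35, 19, 36, 36, 20, 8  ⇒  Σ = 170
Area = |Σ|/2 = 85.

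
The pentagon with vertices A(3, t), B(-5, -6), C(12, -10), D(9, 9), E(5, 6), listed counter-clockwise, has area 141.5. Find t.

Write out the shoelace sum; only the two edges meeting at A involve t:
2·Area = [(5·t − 3·6) + (3·(-6) − (-5)·t)] + 329
       = 10·t + 293 = 283
⇒ t = -1.

-1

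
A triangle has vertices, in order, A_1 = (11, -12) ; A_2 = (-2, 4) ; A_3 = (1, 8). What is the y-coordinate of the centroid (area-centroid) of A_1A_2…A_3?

0

Apply the shoelace (surveyor's) formula. First the cross-terms c_i = x_i·y_{i+1} − x_{i+1}·y_i:
  20, -20, -100  ⇒  2A = -100, A = -50.
Then Σ (y_i + y_{i+1})·c_i = 0, so ȳ = 0 / (6·(-50)) = 0.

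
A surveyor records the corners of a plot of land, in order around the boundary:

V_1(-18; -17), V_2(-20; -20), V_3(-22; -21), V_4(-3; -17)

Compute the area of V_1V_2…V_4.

28

Apply the shoelace (surveyor's) formula: 2A = Σ (x_i·y_{i+1} − x_{i+1}·y_i), indices taken mod 4.
V_1→V_2: (-18)(-20) − (-20)(-17) = 20
V_2→V_3: (-20)(-21) − (-22)(-20) = -20
V_3→V_4: (-22)(-17) − (-3)(-21) = 311
V_4→V_1: (-3)(-17) − (-18)(-17) = -255
Σ = 56
Area = |Σ|/2 = 28.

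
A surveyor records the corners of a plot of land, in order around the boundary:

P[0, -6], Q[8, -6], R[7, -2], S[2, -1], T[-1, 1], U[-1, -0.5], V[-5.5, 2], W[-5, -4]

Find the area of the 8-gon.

65.375

P→Q: (0)(-6) − (8)(-6) = 48
Q→R: (8)(-2) − (7)(-6) = 26
R→S: (7)(-1) − (2)(-2) = -3
S→T: (2)(1) − (-1)(-1) = 1
T→U: (-1)(-0.5) − (-1)(1) = 1.5
U→V: (-1)(2) − (-5.5)(-0.5) = -4.75
V→W: (-5.5)(-4) − (-5)(2) = 32
W→P: (-5)(-6) − (0)(-4) = 30
Σ = 130.75
Area = |Σ|/2 = 65.375.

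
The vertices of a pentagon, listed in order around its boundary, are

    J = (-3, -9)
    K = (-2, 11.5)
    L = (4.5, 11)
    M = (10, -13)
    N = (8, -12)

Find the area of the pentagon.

209.375

Apply the shoelace formula: 2A = Σ (x_i·y_{i+1} − x_{i+1}·y_i), indices taken mod 5.
Σ = (-52.5) + (-73.75) + (-168.5) + (-16) + (-108) = -418.75
Area = |Σ|/2 = 209.375.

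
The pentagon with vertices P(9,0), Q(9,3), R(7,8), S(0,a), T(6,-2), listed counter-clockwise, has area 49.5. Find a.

Write out the shoelace sum; only the two edges meeting at S involve a:
2·Area = [(7·a − 0·8) + (0·(-2) − 6·a)] + 96
       = 1·a + 96 = 99
⇒ a = 3.

3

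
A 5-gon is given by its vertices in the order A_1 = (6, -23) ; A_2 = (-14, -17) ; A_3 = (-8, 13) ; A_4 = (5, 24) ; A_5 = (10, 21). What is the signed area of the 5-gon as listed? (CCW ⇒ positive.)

Apply the surveyor's formula: 2A = Σ (x_i·y_{i+1} − x_{i+1}·y_i), indices taken mod 5.
Σ = (-424) + (-318) + (-257) + (-135) + (-356) = -1490
Signed area = Σ/2 = -745 (negative ⇒ clockwise traversal).

-745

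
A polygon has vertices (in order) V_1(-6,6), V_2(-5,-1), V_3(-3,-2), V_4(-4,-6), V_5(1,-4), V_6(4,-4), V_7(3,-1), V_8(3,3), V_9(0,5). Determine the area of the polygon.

76

Cross-terms: 36, 7, 10, 22, 12, 8, 12, 15, 30  ⇒  Σ = 152
Area = |Σ|/2 = 76.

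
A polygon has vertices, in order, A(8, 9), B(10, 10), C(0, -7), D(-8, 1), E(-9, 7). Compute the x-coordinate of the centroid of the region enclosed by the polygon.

-0.525

Apply the shoelace (surveyor's) formula. First the cross-terms c_i = x_i·y_{i+1} − x_{i+1}·y_i:
  -10, -70, -56, -47, -137  ⇒  2A = -320, A = -160.
Then Σ (x_i + x_{i+1})·c_i = 504, so x̄ = 504 / (6·(-160)) = -0.525.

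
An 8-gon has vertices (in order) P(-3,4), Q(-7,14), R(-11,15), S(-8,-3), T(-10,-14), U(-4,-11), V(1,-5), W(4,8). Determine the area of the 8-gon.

211.5

P→Q: (-3)(14) − (-7)(4) = -14
Q→R: (-7)(15) − (-11)(14) = 49
R→S: (-11)(-3) − (-8)(15) = 153
S→T: (-8)(-14) − (-10)(-3) = 82
T→U: (-10)(-11) − (-4)(-14) = 54
U→V: (-4)(-5) − (1)(-11) = 31
V→W: (1)(8) − (4)(-5) = 28
W→P: (4)(4) − (-3)(8) = 40
Σ = 423
Area = |Σ|/2 = 211.5.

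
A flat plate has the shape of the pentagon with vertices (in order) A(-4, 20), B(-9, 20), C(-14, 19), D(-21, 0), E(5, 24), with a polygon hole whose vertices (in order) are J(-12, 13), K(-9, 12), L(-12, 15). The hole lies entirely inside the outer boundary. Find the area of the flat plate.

Outer boundary:
Apply the shoelace formula: 2A = Σ (x_i·y_{i+1} − x_{i+1}·y_i), indices taken mod 5.
A→B: (-4)(20) − (-9)(20) = 100
B→C: (-9)(19) − (-14)(20) = 109
C→D: (-14)(0) − (-21)(19) = 399
D→E: (-21)(24) − (5)(0) = -504
E→A: (5)(20) − (-4)(24) = 196
Σ = 300
Area = |Σ|/2 = 150.
Hole:
Apply the surveyor's formula: 2A = Σ (x_i·y_{i+1} − x_{i+1}·y_i), indices taken mod 3.
J→K: (-12)(12) − (-9)(13) = -27
K→L: (-9)(15) − (-12)(12) = 9
L→J: (-12)(13) − (-12)(15) = 24
Σ = 6
Area = |Σ|/2 = 3.
Net area = 150 − 3 = 147.

147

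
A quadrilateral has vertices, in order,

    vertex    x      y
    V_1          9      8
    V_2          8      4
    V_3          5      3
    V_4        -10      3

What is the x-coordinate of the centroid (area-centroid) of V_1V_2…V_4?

271/129

Apply the surveyor's formula. First the cross-terms c_i = x_i·y_{i+1} − x_{i+1}·y_i:
  -28, 4, 45, -107  ⇒  2A = -86, A = -43.
Then Σ (x_i + x_{i+1})·c_i = -542, so x̄ = -542 / (6·(-43)) = 271/129.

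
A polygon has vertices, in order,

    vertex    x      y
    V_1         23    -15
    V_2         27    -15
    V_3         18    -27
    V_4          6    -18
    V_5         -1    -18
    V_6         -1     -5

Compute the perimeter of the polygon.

80

|V_1V_2| = √((4)² + (0)²) = √16 = 4
|V_2V_3| = √((-9)² + (-12)²) = √225 = 15
|V_3V_4| = √((-12)² + (9)²) = √225 = 15
|V_4V_5| = √((-7)² + (0)²) = √49 = 7
|V_5V_6| = √((0)² + (13)²) = √169 = 13
|V_6V_1| = √((24)² + (-10)²) = √676 = 26
Perimeter = 4 + 15 + 15 + 7 + 13 + 26 = 80.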